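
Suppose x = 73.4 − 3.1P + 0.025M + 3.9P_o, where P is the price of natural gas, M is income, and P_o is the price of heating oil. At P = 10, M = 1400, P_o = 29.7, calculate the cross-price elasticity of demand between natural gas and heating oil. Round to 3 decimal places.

Substituting, x = 73.4 − 3.1(10) + 0.025(1400) + 3.9(29.7) = 73.4 − 31 + 35 + 115.83 = 193.23.
∂x/∂P_o = +3.9, so E_xy = 3.9·(29.7/193.23) ≈ 0.599.
E_xy > 0: the goods are substitutes.

0.599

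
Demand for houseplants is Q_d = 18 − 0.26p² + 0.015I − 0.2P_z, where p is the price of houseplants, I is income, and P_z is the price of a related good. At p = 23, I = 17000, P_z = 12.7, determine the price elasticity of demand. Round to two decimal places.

At the given point, Q_d = 18 − 0.26(23)² + 0.015(17000) − 0.2(12.7) = 18 − 137.54 + 255 − 2.54 = 132.92.
∂Q_d/∂p = −2·0.26·p = -11.96, so E_p = -11.96·(23/132.92) ≈ -2.07.
|E_p| > 1: demand is elastic.

-2.07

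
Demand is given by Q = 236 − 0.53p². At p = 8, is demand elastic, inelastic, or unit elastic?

inelastic

At p = 8, Q = 202.08.
dQ/dp = −2·0.53·p = −8.48.
Point elasticity E = (dQ/dp)·(p/Q) = -8.48 × 8/202.08 ≈ -0.336.
|E| ≈ 0.336 < 1, so demand is inelastic.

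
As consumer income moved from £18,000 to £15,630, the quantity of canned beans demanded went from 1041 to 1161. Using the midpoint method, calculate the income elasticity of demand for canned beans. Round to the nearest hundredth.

%ΔQ = (1161 − 1041)/[(1041+1161)/2] = 120/1101 ≈ 0.1090.
%ΔY = (15,630 − 18,000)/[(18,000+15,630)/2] = -2370/16815 ≈ -0.1409.
E_I = %ΔQ/%ΔY ≈ -0.77.
E_I < 0: inferior good.

-0.77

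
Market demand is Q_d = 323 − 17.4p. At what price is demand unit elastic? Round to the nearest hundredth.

9.28

For linear demand Q_d = a − bp, E = −bp/(a − bp). |E| = 1 ⇒ bp = a − bp ⇒ p = a/(2b).
p = 323/(2·17.4) ≈ 9.28.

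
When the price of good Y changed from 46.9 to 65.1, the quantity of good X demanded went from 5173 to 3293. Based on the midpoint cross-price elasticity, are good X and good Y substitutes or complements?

%ΔQ_x = (3293 − 5173)/[(5173+3293)/2] = -1880/4233 ≈ -0.4441.
%ΔP_y = (65.1 − 46.9)/[(46.9+65.1)/2] ≈ 0.3250.
E_xy = -0.4441/0.3250 ≈ -1.367.
E_xy < 0, so the goods are complements.

complements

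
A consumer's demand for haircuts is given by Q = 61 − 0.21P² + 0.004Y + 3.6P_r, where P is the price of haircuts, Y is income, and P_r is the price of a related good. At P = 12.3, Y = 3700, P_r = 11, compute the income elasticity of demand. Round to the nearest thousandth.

First evaluate Q: 61 − 0.21(12.3)² + 0.004(3700) + 3.6(11) = 61 − 31.7709 + 14.8 + 39.6 = 83.6291.
∂Q/∂Y = +0.004, so E_I = 0.004·(3700/83.6291) ≈ 0.177.
E_I ∈ (0,1): normal good (necessity).

0.177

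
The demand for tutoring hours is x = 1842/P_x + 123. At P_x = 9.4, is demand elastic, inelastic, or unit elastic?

At P_x = 9.4, x = 318.9574.
dx/dP_x = −1842/P_x² = −20.8465.
Point elasticity E = (dx/dP_x)·(P_x/x) = -20.8465 × 9.4/318.9574 ≈ -0.614.
|E| ≈ 0.614 < 1, so demand is inelastic.

inelastic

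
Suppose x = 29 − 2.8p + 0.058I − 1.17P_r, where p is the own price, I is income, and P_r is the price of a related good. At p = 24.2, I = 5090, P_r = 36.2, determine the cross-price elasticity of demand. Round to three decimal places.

-0.198

First evaluate x: 29 − 2.8(24.2) + 0.058(5090) − 1.17(36.2) = 29 − 67.76 + 295.22 − 42.354 = 214.106.
∂x/∂P_r = −1.17, so E_xy = -1.17·(36.2/214.106) ≈ -0.198.
E_xy < 0: the goods are complements.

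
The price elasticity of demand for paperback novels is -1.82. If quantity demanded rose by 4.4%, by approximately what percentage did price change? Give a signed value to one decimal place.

%ΔQ ≈ E × %ΔP ⇒ %ΔP = %ΔQ / E = (4.4%)/(-1.82) ≈ -2.4%.

-2.4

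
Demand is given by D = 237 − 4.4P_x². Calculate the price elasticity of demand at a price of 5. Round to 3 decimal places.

At P_x = 5, D = 127.
dD/dP_x = −2·4.4·P_x = −44.
Point elasticity E = (dD/dP_x)·(P_x/D) = -44 × 5/127 ≈ -1.732.
|E| > 1, so demand is elastic at this price.

-1.732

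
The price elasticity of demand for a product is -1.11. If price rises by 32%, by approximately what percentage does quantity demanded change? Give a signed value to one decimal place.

%ΔQ ≈ E × %ΔP = (-1.11) × (32%) ≈ -35.5%.

-35.5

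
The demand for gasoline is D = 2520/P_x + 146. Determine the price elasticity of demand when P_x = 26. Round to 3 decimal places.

At P_x = 26, D = 242.9231.
dD/dP_x = −2520/P_x² = −3.7278.
Point elasticity E = (dD/dP_x)·(P_x/D) = -3.7278 × 26/242.9231 ≈ -0.399.
|E| < 1, so demand is inelastic at this price.

-0.399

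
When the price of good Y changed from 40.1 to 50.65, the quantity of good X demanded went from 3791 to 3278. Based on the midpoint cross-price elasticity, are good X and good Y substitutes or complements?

complements

%ΔQ_x = (3278 − 3791)/[(3791+3278)/2] = -513/3534.5 ≈ -0.1451.
%ΔP_y = (50.65 − 40.1)/[(40.1+50.65)/2] ≈ 0.2325.
E_xy = -0.1451/0.2325 ≈ -0.624.
E_xy < 0, so the goods are complements.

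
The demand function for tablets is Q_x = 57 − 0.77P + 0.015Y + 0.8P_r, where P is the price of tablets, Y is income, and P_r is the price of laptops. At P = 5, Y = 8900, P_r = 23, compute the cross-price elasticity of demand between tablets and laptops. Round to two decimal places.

At the given point, Q_x = 57 − 0.77(5) + 0.015(8900) + 0.8(23) = 57 − 3.85 + 133.5 + 18.4 = 205.05.
∂Q_x/∂P_r = +0.8, so E_xy = 0.8·(23/205.05) ≈ 0.09.
E_xy > 0: the goods are substitutes.

0.09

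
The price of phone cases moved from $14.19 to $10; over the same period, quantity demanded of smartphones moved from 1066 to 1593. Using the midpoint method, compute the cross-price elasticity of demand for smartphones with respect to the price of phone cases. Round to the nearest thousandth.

-1.144

%ΔQ_x = (1593 − 1066)/[(1066+1593)/2] = 527/1329.5 ≈ 0.3964.
%ΔP_y = (10 − 14.19)/[(14.19+10)/2] ≈ -0.3464.
E_xy = 0.3964/-0.3464 ≈ -1.144.
E_xy < 0, so smartphones and phone cases are complements.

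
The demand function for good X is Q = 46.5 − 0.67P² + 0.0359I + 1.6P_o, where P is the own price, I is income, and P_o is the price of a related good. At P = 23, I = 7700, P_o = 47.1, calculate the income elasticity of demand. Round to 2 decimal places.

6.30

First evaluate Q: 46.5 − 0.67(23)² + 0.0359(7700) + 1.6(47.1) = 46.5 − 354.43 + 276.43 + 75.36 = 43.86.
∂Q/∂I = +0.0359, so E_I = 0.0359·(7700/43.86) ≈ 6.30.
E_I > 1: normal good (luxury).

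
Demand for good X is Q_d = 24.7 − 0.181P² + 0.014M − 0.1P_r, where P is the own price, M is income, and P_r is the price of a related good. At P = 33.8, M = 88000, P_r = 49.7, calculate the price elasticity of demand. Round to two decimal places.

At the given point, Q_d = 24.7 − 0.181(33.8)² + 0.014(88000) − 0.1(49.7) = 24.7 − 206.7816 + 1232 − 4.97 = 1044.9484.
∂Q_d/∂P = −2·0.181·P = -12.2356, so E_p = -12.2356·(33.8/1044.9484) ≈ -0.40.
|E_p| < 1: demand is inelastic.

-0.40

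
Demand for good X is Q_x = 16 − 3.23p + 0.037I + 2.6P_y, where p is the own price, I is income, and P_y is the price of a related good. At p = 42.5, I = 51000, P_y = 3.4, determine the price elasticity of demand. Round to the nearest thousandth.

-0.077

Evaluating quantity at (p, I, P_y) gives Q_x = 16 − 3.23(42.5) + 0.037(51000) + 2.6(3.4) = 16 − 137.275 + 1887 + 8.84 = 1774.565.
∂Q_x/∂p = −3.23, so E_p = (−3.23)·(42.5/1774.565) ≈ -0.077.
|E_p| < 1: demand is inelastic.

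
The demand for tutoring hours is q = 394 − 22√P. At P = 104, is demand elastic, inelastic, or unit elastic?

At P = 104, q = 169.6431.
dq/dP = −22/(2√P) = −22/(2·10.198).
Point elasticity E = (dq/dP)·(P/q) = -1.0786 × 104/169.6431 ≈ -0.661.
|E| ≈ 0.661 < 1, so demand is inelastic.

inelastic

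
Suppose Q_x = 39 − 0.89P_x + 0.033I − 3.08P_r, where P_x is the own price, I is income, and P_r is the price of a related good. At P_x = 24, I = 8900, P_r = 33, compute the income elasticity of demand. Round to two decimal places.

At the given point, Q_x = 39 − 0.89(24) + 0.033(8900) − 3.08(33) = 39 − 21.36 + 293.7 − 101.64 = 209.7.
∂Q_x/∂I = +0.033, so E_I = 0.033·(8900/209.7) ≈ 1.40.
E_I > 1: normal good (luxury).

1.40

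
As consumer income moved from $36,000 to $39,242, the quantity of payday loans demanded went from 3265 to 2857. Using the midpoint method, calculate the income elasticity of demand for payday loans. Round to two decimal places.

%ΔQ = (2857 − 3265)/[(3265+2857)/2] = -408/3061 ≈ -0.1333.
%ΔI = (39,242 − 36,000)/[(36,000+39,242)/2] = 3242/37621 ≈ 0.0862.
E_I = %ΔQ/%ΔI ≈ -1.55.
E_I < 0: inferior good.

-1.55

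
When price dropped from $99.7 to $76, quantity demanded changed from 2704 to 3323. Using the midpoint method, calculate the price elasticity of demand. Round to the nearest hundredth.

%Δq = (3323 − 2704)/[(2704 + 3323)/2] = 619/3013.5 ≈ 0.2054.
%Δp = (76 − 99.7)/[(99.7 + 76)/2] = -23.7/87.85 ≈ -0.2698.
Arc elasticity E = %Δq/%Δp ≈ 0.2054/-0.2698 ≈ -0.76.
|E| < 1: demand is inelastic over this range.

-0.76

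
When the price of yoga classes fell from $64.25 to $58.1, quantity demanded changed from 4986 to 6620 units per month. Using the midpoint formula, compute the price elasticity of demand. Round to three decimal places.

-2.801

%ΔQ = (6620 − 4986)/[(4986 + 6620)/2] = 1634/5803 ≈ 0.2816.
%Δp = (58.1 − 64.25)/[(64.25 + 58.1)/2] = -6.15/61.175 ≈ -0.1005.
Arc elasticity E = %ΔQ/%Δp ≈ 0.2816/-0.1005 ≈ -2.801.
|E| > 1: demand is elastic over this range.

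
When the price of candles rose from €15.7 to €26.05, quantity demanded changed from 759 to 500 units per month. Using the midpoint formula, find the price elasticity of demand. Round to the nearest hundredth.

%ΔQ = (500 − 759)/[(759 + 500)/2] = -259/629.5 ≈ -0.4114.
%ΔP = (26.05 − 15.7)/[(15.7 + 26.05)/2] = 10.35/20.875 ≈ 0.4958.
Arc elasticity E = %ΔQ/%ΔP ≈ -0.4114/0.4958 ≈ -0.83.
|E| < 1: demand is inelastic over this range.

-0.83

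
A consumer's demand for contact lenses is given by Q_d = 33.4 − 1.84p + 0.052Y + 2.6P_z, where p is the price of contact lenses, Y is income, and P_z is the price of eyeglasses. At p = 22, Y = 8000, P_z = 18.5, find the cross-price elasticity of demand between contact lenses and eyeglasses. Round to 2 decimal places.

0.11

Q_d = 33.4 − 1.84(22) + 0.052(8000) + 2.6(18.5) = 33.4 − 40.48 + 416 + 48.1 = 457.02.
∂Q_d/∂P_z = +2.6, so E_xy = 2.6·(18.5/457.02) ≈ 0.11.
E_xy > 0: the goods are substitutes.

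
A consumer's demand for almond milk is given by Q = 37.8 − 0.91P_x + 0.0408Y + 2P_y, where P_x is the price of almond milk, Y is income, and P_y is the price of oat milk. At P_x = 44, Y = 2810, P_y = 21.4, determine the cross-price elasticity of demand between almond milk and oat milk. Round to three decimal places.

Substituting, Q = 37.8 − 0.91(44) + 0.0408(2810) + 2(21.4) = 37.8 − 40.04 + 114.648 + 42.8 = 155.208.
∂Q/∂P_y = +2, so E_xy = 2·(21.4/155.208) ≈ 0.276.
E_xy > 0: the goods are substitutes.

0.276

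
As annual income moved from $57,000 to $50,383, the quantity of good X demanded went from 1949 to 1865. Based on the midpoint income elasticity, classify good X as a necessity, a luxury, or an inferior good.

%ΔQ = (1865 − 1949)/[(1949+1865)/2] = -84/1907 ≈ -0.0440.
%ΔI = (50,383 − 57,000)/[(57,000+50,383)/2] = -6617/53691.5 ≈ -0.1232.
E_I = %ΔQ/%ΔI ≈ 0.357.
E_I ∈ (0,1): normal good (necessity).

necessity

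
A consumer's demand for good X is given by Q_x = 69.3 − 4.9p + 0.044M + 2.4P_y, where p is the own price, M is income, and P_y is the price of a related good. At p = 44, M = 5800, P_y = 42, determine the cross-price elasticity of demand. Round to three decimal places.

Q_x = 69.3 − 4.9(44) + 0.044(5800) + 2.4(42) = 69.3 − 215.6 + 255.2 + 100.8 = 209.7.
∂Q_x/∂P_y = +2.4, so E_xy = 2.4·(42/209.7) ≈ 0.481.
E_xy > 0: the goods are substitutes.

0.481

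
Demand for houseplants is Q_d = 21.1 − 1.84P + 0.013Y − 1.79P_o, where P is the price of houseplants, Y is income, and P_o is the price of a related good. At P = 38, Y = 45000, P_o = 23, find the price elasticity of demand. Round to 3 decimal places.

Substituting, Q_d = 21.1 − 1.84(38) + 0.013(45000) − 1.79(23) = 21.1 − 69.92 + 585 − 41.17 = 495.01.
∂Q_d/∂P = −1.84, so E_p = (−1.84)·(38/495.01) ≈ -0.141.
|E_p| < 1: demand is inelastic.

-0.141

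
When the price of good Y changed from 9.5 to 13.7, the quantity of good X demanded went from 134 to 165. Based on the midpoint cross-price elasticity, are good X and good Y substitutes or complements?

substitutes

%ΔQ_x = (165 − 134)/[(134+165)/2] = 31/149.5 ≈ 0.2074.
%ΔP_y = (13.7 − 9.5)/[(9.5+13.7)/2] ≈ 0.3621.
E_xy = 0.2074/0.3621 ≈ 0.573.
E_xy > 0, so the goods are substitutes.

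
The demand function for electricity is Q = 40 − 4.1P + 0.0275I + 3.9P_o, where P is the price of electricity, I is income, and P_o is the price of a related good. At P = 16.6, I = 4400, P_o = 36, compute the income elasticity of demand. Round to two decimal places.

0.52

First evaluate Q: 40 − 4.1(16.6) + 0.0275(4400) + 3.9(36) = 40 − 68.06 + 121 + 140.4 = 233.34.
∂Q/∂I = +0.0275, so E_I = 0.0275·(4400/233.34) ≈ 0.52.
E_I ∈ (0,1): normal good (necessity).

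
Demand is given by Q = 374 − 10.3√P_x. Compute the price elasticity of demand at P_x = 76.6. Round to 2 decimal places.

-0.16

At P_x = 76.6, Q = 283.8529.
dQ/dP_x = −10.3/(2√P_x) = −10.3/(2·8.7521).
Point elasticity E = (dQ/dP_x)·(P_x/Q) = -0.5884 × 76.6/283.8529 ≈ -0.16.
|E| < 1, so demand is inelastic at this price.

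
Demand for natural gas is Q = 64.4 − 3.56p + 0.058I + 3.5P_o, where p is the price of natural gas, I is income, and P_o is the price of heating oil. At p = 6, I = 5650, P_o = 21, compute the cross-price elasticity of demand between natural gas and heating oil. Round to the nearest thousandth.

0.165

At the given point, Q = 64.4 − 3.56(6) + 0.058(5650) + 3.5(21) = 64.4 − 21.36 + 327.7 + 73.5 = 444.24.
∂Q/∂P_o = +3.5, so E_xy = 3.5·(21/444.24) ≈ 0.165.
E_xy > 0: the goods are substitutes.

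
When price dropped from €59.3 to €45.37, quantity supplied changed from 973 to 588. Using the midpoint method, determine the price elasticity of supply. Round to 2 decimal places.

%ΔQ = (588 − 973)/[(973 + 588)/2] = -385/780.5 ≈ -0.4933.
%ΔP = (45.37 − 59.3)/[(59.3 + 45.37)/2] = -13.93/52.335 ≈ -0.2662.
Arc elasticity E = %ΔQ/%ΔP ≈ -0.4933/-0.2662 ≈ 1.85.
|E| > 1: supply is elastic over this range.

1.85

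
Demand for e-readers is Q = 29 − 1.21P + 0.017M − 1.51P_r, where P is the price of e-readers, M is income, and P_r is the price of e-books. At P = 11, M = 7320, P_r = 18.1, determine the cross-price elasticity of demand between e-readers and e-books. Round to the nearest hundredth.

-0.24

Q = 29 − 1.21(11) + 0.017(7320) − 1.51(18.1) = 29 − 13.31 + 124.44 − 27.331 = 112.799.
∂Q/∂P_r = −1.51, so E_xy = -1.51·(18.1/112.799) ≈ -0.24.
E_xy < 0: the goods are complements.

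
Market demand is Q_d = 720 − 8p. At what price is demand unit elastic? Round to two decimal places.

45.00

For linear demand Q_d = a − bp, E = −bp/(a − bp). |E| = 1 ⇒ bp = a − bp ⇒ p = a/(2b).
p = 720/(2·8) = 45.00.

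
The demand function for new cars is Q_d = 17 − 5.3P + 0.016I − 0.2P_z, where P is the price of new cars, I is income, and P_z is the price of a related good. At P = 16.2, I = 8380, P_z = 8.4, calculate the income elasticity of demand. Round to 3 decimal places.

First evaluate Q_d: 17 − 5.3(16.2) + 0.016(8380) − 0.2(8.4) = 17 − 85.86 + 134.08 − 1.68 = 63.54.
∂Q_d/∂I = +0.016, so E_I = 0.016·(8380/63.54) ≈ 2.110.
E_I > 1: normal good (luxury).

2.110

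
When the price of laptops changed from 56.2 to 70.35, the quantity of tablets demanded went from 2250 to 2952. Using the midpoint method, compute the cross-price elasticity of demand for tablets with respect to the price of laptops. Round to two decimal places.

%ΔQ_x = (2952 − 2250)/[(2250+2952)/2] = 702/2601 ≈ 0.2699.
%ΔP_y = (70.35 − 56.2)/[(56.2+70.35)/2] ≈ 0.2236.
E_xy = 0.2699/0.2236 ≈ 1.21.
E_xy > 0, so tablets and laptops are substitutes.

1.21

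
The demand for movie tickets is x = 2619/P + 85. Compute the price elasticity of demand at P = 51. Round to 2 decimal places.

At P = 51, x = 136.3529.
dx/dP = −2619/P² = −1.0069.
Point elasticity E = (dx/dP)·(P/x) = -1.0069 × 51/136.3529 ≈ -0.38.
|E| < 1, so demand is inelastic at this price.

-0.38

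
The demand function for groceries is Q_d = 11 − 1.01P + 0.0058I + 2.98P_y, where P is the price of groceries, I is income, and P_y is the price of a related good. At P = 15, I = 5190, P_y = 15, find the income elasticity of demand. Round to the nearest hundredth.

0.43

Evaluating quantity at (P, I, P_y) gives Q_d = 11 − 1.01(15) + 0.0058(5190) + 2.98(15) = 11 − 15.15 + 30.102 + 44.7 = 70.652.
∂Q_d/∂I = +0.0058, so E_I = 0.0058·(5190/70.652) ≈ 0.43.
E_I ∈ (0,1): normal good (necessity).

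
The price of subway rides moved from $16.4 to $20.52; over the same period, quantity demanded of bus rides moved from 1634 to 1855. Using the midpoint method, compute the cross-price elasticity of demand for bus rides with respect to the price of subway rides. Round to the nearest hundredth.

0.57

%ΔQ_x = (1855 − 1634)/[(1634+1855)/2] = 221/1744.5 ≈ 0.1267.
%ΔP_y = (20.52 − 16.4)/[(16.4+20.52)/2] ≈ 0.2232.
E_xy = 0.1267/0.2232 ≈ 0.57.
E_xy > 0, so bus rides and subway rides are substitutes.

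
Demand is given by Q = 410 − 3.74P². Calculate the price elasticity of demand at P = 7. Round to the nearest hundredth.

-1.62

At P = 7, Q = 226.74.
dQ/dP = −2·3.74·P = −52.36.
Point elasticity E = (dQ/dP)·(P/Q) = -52.36 × 7/226.74 ≈ -1.62.
|E| > 1, so demand is elastic at this price.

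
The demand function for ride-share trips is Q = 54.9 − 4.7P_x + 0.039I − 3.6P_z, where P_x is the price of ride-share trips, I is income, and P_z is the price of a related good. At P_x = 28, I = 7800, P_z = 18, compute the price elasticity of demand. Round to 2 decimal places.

-0.81

At the given point, Q = 54.9 − 4.7(28) + 0.039(7800) − 3.6(18) = 54.9 − 131.6 + 304.2 − 64.8 = 162.7.
∂Q/∂P_x = −4.7, so E_p = (−4.7)·(28/162.7) ≈ -0.81.
|E_p| < 1: demand is inelastic.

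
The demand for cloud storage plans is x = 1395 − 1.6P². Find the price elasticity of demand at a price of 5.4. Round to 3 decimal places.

-0.069

At P = 5.4, x = 1348.344.
dx/dP = −2·1.6·P = −17.28.
Point elasticity E = (dx/dP)·(P/x) = -17.28 × 5.4/1348.344 ≈ -0.069.
|E| < 1, so demand is inelastic at this price.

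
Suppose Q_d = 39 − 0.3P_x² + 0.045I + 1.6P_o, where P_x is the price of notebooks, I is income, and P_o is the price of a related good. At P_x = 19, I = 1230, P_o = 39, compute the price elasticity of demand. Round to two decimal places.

-4.47

Evaluating quantity at (P_x, I, P_o) gives Q_d = 39 − 0.3(19)² + 0.045(1230) + 1.6(39) = 39 − 108.3 + 55.35 + 62.4 = 48.45.
∂Q_d/∂P_x = −2·0.3·P_x = -11.4, so E_p = -11.4·(19/48.45) ≈ -4.47.
|E_p| > 1: demand is elastic.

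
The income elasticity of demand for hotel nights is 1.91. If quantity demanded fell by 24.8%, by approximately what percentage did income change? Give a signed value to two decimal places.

-12.98

%ΔQ ≈ E × %ΔI ⇒ %ΔI = %ΔQ / E = (-24.8%)/(1.91) ≈ -12.98%.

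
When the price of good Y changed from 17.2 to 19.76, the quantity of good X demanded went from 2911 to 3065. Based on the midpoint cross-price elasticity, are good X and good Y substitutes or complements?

%ΔQ_x = (3065 − 2911)/[(2911+3065)/2] = 154/2988 ≈ 0.0515.
%ΔP_y = (19.76 − 17.2)/[(17.2+19.76)/2] ≈ 0.1385.
E_xy = 0.0515/0.1385 ≈ 0.372.
E_xy > 0, so the goods are substitutes.

substitutes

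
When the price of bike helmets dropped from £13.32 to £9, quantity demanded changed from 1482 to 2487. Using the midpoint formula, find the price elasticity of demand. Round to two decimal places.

%Δq = (2487 − 1482)/[(1482 + 2487)/2] = 1005/1984.5 ≈ 0.5064.
%ΔP = (9 − 13.32)/[(13.32 + 9)/2] = -4.32/11.16 ≈ -0.3871.
Arc elasticity E = %Δq/%ΔP ≈ 0.5064/-0.3871 ≈ -1.31.
|E| > 1: demand is elastic over this range.

-1.31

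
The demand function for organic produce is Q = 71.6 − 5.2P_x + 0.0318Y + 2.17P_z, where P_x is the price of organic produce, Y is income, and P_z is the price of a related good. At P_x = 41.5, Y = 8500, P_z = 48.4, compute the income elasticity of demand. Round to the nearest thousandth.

1.169

Substituting, Q = 71.6 − 5.2(41.5) + 0.0318(8500) + 2.17(48.4) = 71.6 − 215.8 + 270.3 + 105.028 = 231.128.
∂Q/∂Y = +0.0318, so E_I = 0.0318·(8500/231.128) ≈ 1.169.
E_I > 1: normal good (luxury).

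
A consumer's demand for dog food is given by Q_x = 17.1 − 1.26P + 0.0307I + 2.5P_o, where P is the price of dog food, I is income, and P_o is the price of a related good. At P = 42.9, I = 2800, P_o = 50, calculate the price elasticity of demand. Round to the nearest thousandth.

-0.311

Evaluating quantity at (P, I, P_o) gives Q_x = 17.1 − 1.26(42.9) + 0.0307(2800) + 2.5(50) = 17.1 − 54.054 + 85.96 + 125 = 174.006.
∂Q_x/∂P = −1.26, so E_p = (−1.26)·(42.9/174.006) ≈ -0.311.
|E_p| < 1: demand is inelastic.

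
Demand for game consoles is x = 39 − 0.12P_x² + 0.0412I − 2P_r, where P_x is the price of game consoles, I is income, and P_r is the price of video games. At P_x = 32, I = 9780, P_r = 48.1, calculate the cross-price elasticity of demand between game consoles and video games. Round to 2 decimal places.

At the given point, x = 39 − 0.12(32)² + 0.0412(9780) − 2(48.1) = 39 − 122.88 + 402.936 − 96.2 = 222.856.
∂x/∂P_r = −2, so E_xy = -2·(48.1/222.856) ≈ -0.43.
E_xy < 0: the goods are complements.

-0.43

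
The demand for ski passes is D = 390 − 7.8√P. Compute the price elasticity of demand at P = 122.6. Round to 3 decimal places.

At P = 122.6, D = 303.6346.
dD/dP = −7.8/(2√P) = −7.8/(2·11.0725).
Point elasticity E = (dD/dP)·(P/D) = -0.3522 × 122.6/303.6346 ≈ -0.142.
|E| < 1, so demand is inelastic at this price.

-0.142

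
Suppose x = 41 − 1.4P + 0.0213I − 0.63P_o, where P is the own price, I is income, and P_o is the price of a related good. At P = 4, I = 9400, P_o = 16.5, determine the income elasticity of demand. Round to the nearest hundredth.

0.89

At the given point, x = 41 − 1.4(4) + 0.0213(9400) − 0.63(16.5) = 41 − 5.6 + 200.22 − 10.395 = 225.225.
∂x/∂I = +0.0213, so E_I = 0.0213·(9400/225.225) ≈ 0.89.
E_I ∈ (0,1): normal good (necessity).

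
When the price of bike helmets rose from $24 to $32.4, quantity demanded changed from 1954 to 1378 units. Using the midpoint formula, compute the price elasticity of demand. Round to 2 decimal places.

-1.16

%Δq = (1378 − 1954)/[(1954 + 1378)/2] = -576/1666 ≈ -0.3457.
%Δp = (32.4 − 24)/[(24 + 32.4)/2] = 8.4/28.2 ≈ 0.2979.
Arc elasticity E = %Δq/%Δp ≈ -0.3457/0.2979 ≈ -1.16.
|E| > 1: demand is elastic over this range.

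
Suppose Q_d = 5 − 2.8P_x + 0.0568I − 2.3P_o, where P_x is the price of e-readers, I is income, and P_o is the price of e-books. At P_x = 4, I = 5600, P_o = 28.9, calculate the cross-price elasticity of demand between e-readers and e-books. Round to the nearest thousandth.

-0.271

First evaluate Q_d: 5 − 2.8(4) + 0.0568(5600) − 2.3(28.9) = 5 − 11.2 + 318.08 − 66.47 = 245.41.
∂Q_d/∂P_o = −2.3, so E_xy = -2.3·(28.9/245.41) ≈ -0.271.
E_xy < 0: the goods are complements.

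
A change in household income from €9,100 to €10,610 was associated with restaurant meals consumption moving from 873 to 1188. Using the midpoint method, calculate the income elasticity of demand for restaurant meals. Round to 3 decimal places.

%ΔQ = (1188 − 873)/[(873+1188)/2] = 315/1030.5 ≈ 0.3057.
%ΔI = (10,610 − 9,100)/[(9,100+10,610)/2] = 1510/9855 ≈ 0.1532.
E_I = %ΔQ/%ΔI ≈ 1.995.
E_I > 1: normal good (luxury).

1.995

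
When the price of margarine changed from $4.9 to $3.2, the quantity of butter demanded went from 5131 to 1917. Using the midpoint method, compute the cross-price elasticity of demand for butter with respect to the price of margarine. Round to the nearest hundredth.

2.17

%ΔQ_x = (1917 − 5131)/[(5131+1917)/2] = -3214/3524 ≈ -0.9120.
%ΔP_y = (3.2 − 4.9)/[(4.9+3.2)/2] ≈ -0.4198.
E_xy = -0.9120/-0.4198 ≈ 2.17.
E_xy > 0, so butter and margarine are substitutes.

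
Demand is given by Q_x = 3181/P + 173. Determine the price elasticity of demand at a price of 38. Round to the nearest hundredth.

-0.33

At P = 38, Q_x = 256.7105.
dQ_x/dP = −3181/P² = −2.2029.
Point elasticity E = (dQ_x/dP)·(P/Q_x) = -2.2029 × 38/256.7105 ≈ -0.33.
|E| < 1, so demand is inelastic at this price.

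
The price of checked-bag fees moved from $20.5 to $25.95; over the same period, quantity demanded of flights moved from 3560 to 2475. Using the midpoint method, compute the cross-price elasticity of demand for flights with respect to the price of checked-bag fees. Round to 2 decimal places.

%ΔQ_x = (2475 − 3560)/[(3560+2475)/2] = -1085/3017.5 ≈ -0.3596.
%ΔP_y = (25.95 − 20.5)/[(20.5+25.95)/2] ≈ 0.2347.
E_xy = -0.3596/0.2347 ≈ -1.53.
E_xy < 0, so flights and checked-bag fees are complements.

-1.53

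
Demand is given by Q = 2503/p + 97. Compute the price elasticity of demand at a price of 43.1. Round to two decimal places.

-0.37

At p = 43.1, Q = 155.0742.
dQ/dp = −2503/p² = −1.3474.
Point elasticity E = (dQ/dp)·(p/Q) = -1.3474 × 43.1/155.0742 ≈ -0.37.
|E| < 1, so demand is inelastic at this price.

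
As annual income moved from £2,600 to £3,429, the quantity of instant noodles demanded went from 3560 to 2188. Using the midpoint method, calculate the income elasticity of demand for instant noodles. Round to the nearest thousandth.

-1.736

%ΔQ = (2188 − 3560)/[(3560+2188)/2] = -1372/2874 ≈ -0.4774.
%ΔI = (3,429 − 2,600)/[(2,600+3,429)/2] = 829/3014.5 ≈ 0.2750.
E_I = %ΔQ/%ΔI ≈ -1.736.
E_I < 0: inferior good.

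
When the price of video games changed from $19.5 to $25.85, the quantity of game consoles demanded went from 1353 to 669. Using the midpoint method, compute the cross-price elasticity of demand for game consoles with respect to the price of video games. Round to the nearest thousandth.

-2.416

%ΔQ_x = (669 − 1353)/[(1353+669)/2] = -684/1011 ≈ -0.6766.
%ΔP_y = (25.85 − 19.5)/[(19.5+25.85)/2] ≈ 0.2800.
E_xy = -0.6766/0.2800 ≈ -2.416.
E_xy < 0, so game consoles and video games are complements.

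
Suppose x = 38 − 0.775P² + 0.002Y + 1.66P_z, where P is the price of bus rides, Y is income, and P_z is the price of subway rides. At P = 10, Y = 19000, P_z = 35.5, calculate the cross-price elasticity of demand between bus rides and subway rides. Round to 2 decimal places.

1.03

At the given point, x = 38 − 0.775(10)² + 0.002(19000) + 1.66(35.5) = 38 − 77.5 + 38 + 58.93 = 57.43.
∂x/∂P_z = +1.66, so E_xy = 1.66·(35.5/57.43) ≈ 1.03.
E_xy > 0: the goods are substitutes.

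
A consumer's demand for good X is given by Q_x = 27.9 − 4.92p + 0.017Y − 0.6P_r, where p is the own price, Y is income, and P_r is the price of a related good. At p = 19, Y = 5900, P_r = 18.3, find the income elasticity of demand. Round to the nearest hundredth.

4.22

At the given point, Q_x = 27.9 − 4.92(19) + 0.017(5900) − 0.6(18.3) = 27.9 − 93.48 + 100.3 − 10.98 = 23.74.
∂Q_x/∂Y = +0.017, so E_I = 0.017·(5900/23.74) ≈ 4.22.
E_I > 1: normal good (luxury).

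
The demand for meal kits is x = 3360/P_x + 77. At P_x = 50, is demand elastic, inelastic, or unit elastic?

inelastic

At P_x = 50, x = 144.2.
dx/dP_x = −3360/P_x² = −1.344.
Point elasticity E = (dx/dP_x)·(P_x/x) = -1.344 × 50/144.2 ≈ -0.466.
|E| ≈ 0.466 < 1, so demand is inelastic.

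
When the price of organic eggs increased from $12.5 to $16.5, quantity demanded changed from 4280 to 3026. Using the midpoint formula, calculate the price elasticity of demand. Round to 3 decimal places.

-1.244

%ΔQ = (3026 − 4280)/[(4280 + 3026)/2] = -1254/3653 ≈ -0.3433.
%Δp = (16.5 − 12.5)/[(12.5 + 16.5)/2] = 4/14.5 ≈ 0.2759.
Arc elasticity E = %ΔQ/%Δp ≈ -0.3433/0.2759 ≈ -1.244.
|E| > 1: demand is elastic over this range.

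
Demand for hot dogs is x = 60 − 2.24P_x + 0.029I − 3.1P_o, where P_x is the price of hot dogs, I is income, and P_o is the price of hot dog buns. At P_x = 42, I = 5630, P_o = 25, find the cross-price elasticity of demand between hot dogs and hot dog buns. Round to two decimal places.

First evaluate x: 60 − 2.24(42) + 0.029(5630) − 3.1(25) = 60 − 94.08 + 163.27 − 77.5 = 51.69.
∂x/∂P_o = −3.1, so E_xy = -3.1·(25/51.69) ≈ -1.50.
E_xy < 0: the goods are complements.

-1.50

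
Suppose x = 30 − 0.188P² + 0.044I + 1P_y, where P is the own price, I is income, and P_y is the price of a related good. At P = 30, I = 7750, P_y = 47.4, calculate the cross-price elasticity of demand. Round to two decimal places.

Substituting, x = 30 − 0.188(30)² + 0.044(7750) + 1(47.4) = 30 − 169.2 + 341 + 47.4 = 249.2.
∂x/∂P_y = +1, so E_xy = 1·(47.4/249.2) ≈ 0.19.
E_xy > 0: the goods are substitutes.

0.19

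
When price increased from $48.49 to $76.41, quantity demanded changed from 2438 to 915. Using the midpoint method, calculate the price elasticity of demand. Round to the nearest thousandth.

%ΔQ = (915 − 2438)/[(2438 + 915)/2] = -1523/1676.5 ≈ -0.9084.
%Δp = (76.41 − 48.49)/[(48.49 + 76.41)/2] = 27.92/62.45 ≈ 0.4471.
Arc elasticity E = %ΔQ/%Δp ≈ -0.9084/0.4471 ≈ -2.032.
|E| > 1: demand is elastic over this range.

-2.032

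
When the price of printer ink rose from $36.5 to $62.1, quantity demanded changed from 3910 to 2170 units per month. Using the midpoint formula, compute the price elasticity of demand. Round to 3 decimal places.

%ΔQ = (2170 − 3910)/[(3910 + 2170)/2] = -1740/3040 ≈ -0.5724.
%ΔP = (62.1 − 36.5)/[(36.5 + 62.1)/2] = 25.6/49.3 ≈ 0.5193.
Arc elasticity E = %ΔQ/%ΔP ≈ -0.5724/0.5193 ≈ -1.102.
|E| > 1: demand is elastic over this range.

-1.102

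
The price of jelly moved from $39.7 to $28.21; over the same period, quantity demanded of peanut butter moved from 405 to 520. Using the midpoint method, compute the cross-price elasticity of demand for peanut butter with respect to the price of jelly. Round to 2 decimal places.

-0.73

%ΔQ_x = (520 − 405)/[(405+520)/2] = 115/462.5 ≈ 0.2486.
%ΔP_y = (28.21 − 39.7)/[(39.7+28.21)/2] ≈ -0.3384.
E_xy = 0.2486/-0.3384 ≈ -0.73.
E_xy < 0, so peanut butter and jelly are complements.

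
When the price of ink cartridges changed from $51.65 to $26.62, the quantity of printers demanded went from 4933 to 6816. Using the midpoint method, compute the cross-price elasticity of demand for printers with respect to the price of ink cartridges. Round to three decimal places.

%ΔQ_x = (6816 − 4933)/[(4933+6816)/2] = 1883/5874.5 ≈ 0.3205.
%ΔP_y = (26.62 − 51.65)/[(51.65+26.62)/2] ≈ -0.6396.
E_xy = 0.3205/-0.6396 ≈ -0.501.
E_xy < 0, so printers and ink cartridges are complements.

-0.501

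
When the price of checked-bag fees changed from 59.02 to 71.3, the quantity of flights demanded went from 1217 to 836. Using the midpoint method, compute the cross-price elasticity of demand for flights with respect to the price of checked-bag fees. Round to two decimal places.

-1.97

%ΔQ_x = (836 − 1217)/[(1217+836)/2] = -381/1026.5 ≈ -0.3712.
%ΔP_y = (71.3 − 59.02)/[(59.02+71.3)/2] ≈ 0.1885.
E_xy = -0.3712/0.1885 ≈ -1.97.
E_xy < 0, so flights and checked-bag fees are complements.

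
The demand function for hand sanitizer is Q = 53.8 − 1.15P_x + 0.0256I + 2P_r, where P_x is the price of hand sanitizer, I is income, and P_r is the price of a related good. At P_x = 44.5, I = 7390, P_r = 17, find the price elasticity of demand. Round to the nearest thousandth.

-0.227

First evaluate Q: 53.8 − 1.15(44.5) + 0.0256(7390) + 2(17) = 53.8 − 51.175 + 189.184 + 34 = 225.809.
∂Q/∂P_x = −1.15, so E_p = (−1.15)·(44.5/225.809) ≈ -0.227.
|E_p| < 1: demand is inelastic.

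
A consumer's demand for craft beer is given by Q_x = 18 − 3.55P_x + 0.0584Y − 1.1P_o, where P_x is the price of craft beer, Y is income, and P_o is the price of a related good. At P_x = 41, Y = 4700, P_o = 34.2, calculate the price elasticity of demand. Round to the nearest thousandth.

Evaluating quantity at (P_x, Y, P_o) gives Q_x = 18 − 3.55(41) + 0.0584(4700) − 1.1(34.2) = 18 − 145.55 + 274.48 − 37.62 = 109.31.
∂Q_x/∂P_x = −3.55, so E_p = (−3.55)·(41/109.31) ≈ -1.332.
|E_p| > 1: demand is elastic.

-1.332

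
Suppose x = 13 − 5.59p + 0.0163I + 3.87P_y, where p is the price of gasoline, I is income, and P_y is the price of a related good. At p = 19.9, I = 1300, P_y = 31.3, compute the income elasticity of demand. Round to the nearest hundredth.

0.48

x = 13 − 5.59(19.9) + 0.0163(1300) + 3.87(31.3) = 13 − 111.241 + 21.19 + 121.131 = 44.08.
∂x/∂I = +0.0163, so E_I = 0.0163·(1300/44.08) ≈ 0.48.
E_I ∈ (0,1): normal good (necessity).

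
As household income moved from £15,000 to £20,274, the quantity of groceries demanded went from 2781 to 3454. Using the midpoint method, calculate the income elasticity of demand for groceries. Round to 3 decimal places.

%ΔQ = (3454 − 2781)/[(2781+3454)/2] = 673/3117.5 ≈ 0.2159.
%ΔI = (20,274 − 15,000)/[(15,000+20,274)/2] = 5274/17637 ≈ 0.2990.
E_I = %ΔQ/%ΔI ≈ 0.722.
E_I ∈ (0,1): normal good (necessity).

0.722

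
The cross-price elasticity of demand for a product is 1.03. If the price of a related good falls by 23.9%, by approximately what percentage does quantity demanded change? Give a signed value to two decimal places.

%ΔQ ≈ E × %ΔP_y = (1.03) × (-23.9%) ≈ -24.62%.

-24.62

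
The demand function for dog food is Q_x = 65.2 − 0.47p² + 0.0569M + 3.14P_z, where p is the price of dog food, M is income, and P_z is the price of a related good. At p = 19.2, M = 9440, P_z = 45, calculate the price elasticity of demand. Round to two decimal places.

-0.61

First evaluate Q_x: 65.2 − 0.47(19.2)² + 0.0569(9440) + 3.14(45) = 65.2 − 173.2608 + 537.136 + 141.3 = 570.3752.
∂Q_x/∂p = −2·0.47·p = -18.048, so E_p = -18.048·(19.2/570.3752) ≈ -0.61.
|E_p| < 1: demand is inelastic.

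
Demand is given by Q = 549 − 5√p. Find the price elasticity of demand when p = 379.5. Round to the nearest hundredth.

At p = 379.5, Q = 451.5962.
dQ/dp = −5/(2√p) = −5/(2·19.4808).
Point elasticity E = (dQ/dp)·(p/Q) = -0.1283 × 379.5/451.5962 ≈ -0.11.
|E| < 1, so demand is inelastic at this price.

-0.11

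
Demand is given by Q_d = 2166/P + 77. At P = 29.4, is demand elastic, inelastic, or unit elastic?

inelastic

At P = 29.4, Q_d = 150.6735.
dQ_d/dP = −2166/P² = −2.5059.
Point elasticity E = (dQ_d/dP)·(P/Q_d) = -2.5059 × 29.4/150.6735 ≈ -0.489.
|E| ≈ 0.489 < 1, so demand is inelastic.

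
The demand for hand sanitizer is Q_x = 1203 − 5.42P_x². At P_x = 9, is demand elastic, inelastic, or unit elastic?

elastic

At P_x = 9, Q_x = 763.98.
dQ_x/dP_x = −2·5.42·P_x = −97.56.
Point elasticity E = (dQ_x/dP_x)·(P_x/Q_x) = -97.56 × 9/763.98 ≈ -1.149.
|E| ≈ 1.149 > 1, so demand is elastic.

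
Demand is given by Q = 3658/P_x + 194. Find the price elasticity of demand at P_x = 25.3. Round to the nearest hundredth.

At P_x = 25.3, Q = 338.585.
dQ/dP_x = −3658/P_x² = −5.7148.
Point elasticity E = (dQ/dP_x)·(P_x/Q) = -5.7148 × 25.3/338.585 ≈ -0.43.
|E| < 1, so demand is inelastic at this price.

-0.43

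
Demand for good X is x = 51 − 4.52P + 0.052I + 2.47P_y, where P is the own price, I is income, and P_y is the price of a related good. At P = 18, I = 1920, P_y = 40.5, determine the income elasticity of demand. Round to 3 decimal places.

Evaluating quantity at (P, I, P_y) gives x = 51 − 4.52(18) + 0.052(1920) + 2.47(40.5) = 51 − 81.36 + 99.84 + 100.035 = 169.515.
∂x/∂I = +0.052, so E_I = 0.052·(1920/169.515) ≈ 0.589.
E_I ∈ (0,1): normal good (necessity).

0.589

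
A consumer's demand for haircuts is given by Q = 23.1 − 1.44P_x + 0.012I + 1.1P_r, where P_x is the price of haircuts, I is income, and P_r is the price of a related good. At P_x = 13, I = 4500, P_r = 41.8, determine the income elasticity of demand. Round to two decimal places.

0.52

First evaluate Q: 23.1 − 1.44(13) + 0.012(4500) + 1.1(41.8) = 23.1 − 18.72 + 54 + 45.98 = 104.36.
∂Q/∂I = +0.012, so E_I = 0.012·(4500/104.36) ≈ 0.52.
E_I ∈ (0,1): normal good (necessity).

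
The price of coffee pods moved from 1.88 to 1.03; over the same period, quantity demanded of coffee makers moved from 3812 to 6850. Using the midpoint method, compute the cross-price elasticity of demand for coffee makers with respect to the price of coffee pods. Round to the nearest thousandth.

%ΔQ_x = (6850 − 3812)/[(3812+6850)/2] = 3038/5331 ≈ 0.5699.
%ΔP_y = (1.03 − 1.88)/[(1.88+1.03)/2] ≈ -0.5842.
E_xy = 0.5699/-0.5842 ≈ -0.975.
E_xy < 0, so coffee makers and coffee pods are complements.

-0.975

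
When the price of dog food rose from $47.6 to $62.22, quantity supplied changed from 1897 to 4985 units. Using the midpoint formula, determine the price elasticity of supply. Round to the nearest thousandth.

%ΔQ = (4985 − 1897)/[(1897 + 4985)/2] = 3088/3441 ≈ 0.8974.
%Δp = (62.22 − 47.6)/[(47.6 + 62.22)/2] = 14.62/54.91 ≈ 0.2663.
Arc elasticity E = %ΔQ/%Δp ≈ 0.8974/0.2663 ≈ 3.371.
|E| > 1: supply is elastic over this range.

3.371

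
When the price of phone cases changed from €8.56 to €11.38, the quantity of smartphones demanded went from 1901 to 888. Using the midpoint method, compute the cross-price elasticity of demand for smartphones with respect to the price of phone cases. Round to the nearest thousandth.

%ΔQ_x = (888 − 1901)/[(1901+888)/2] = -1013/1394.5 ≈ -0.7264.
%ΔP_y = (11.38 − 8.56)/[(8.56+11.38)/2] ≈ 0.2828.
E_xy = -0.7264/0.2828 ≈ -2.568.
E_xy < 0, so smartphones and phone cases are complements.

-2.568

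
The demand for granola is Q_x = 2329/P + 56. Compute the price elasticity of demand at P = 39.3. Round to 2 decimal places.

At P = 39.3, Q_x = 115.2621.
dQ_x/dP = −2329/P² = −1.5079.
Point elasticity E = (dQ_x/dP)·(P/Q_x) = -1.5079 × 39.3/115.2621 ≈ -0.51.
|E| < 1, so demand is inelastic at this price.

-0.51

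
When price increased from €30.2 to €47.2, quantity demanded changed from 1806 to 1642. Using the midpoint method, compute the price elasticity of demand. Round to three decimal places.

-0.217

%ΔQ = (1642 − 1806)/[(1806 + 1642)/2] = -164/1724 ≈ -0.0951.
%Δp = (47.2 − 30.2)/[(30.2 + 47.2)/2] = 17/38.7 ≈ 0.4393.
Arc elasticity E = %ΔQ/%Δp ≈ -0.0951/0.4393 ≈ -0.217.
|E| < 1: demand is inelastic over this range.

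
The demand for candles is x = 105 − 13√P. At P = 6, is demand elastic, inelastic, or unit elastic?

inelastic

At P = 6, x = 73.1566.
dx/dP = −13/(2√P) = −13/(2·2.4495).
Point elasticity E = (dx/dP)·(P/x) = -2.6536 × 6/73.1566 ≈ -0.218.
|E| ≈ 0.218 < 1, so demand is inelastic.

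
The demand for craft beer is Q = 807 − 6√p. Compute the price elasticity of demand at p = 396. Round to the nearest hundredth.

At p = 396, Q = 687.6015.
dQ/dp = −6/(2√p) = −6/(2·19.8997).
Point elasticity E = (dQ/dp)·(p/Q) = -0.1508 × 396/687.6015 ≈ -0.09.
|E| < 1, so demand is inelastic at this price.

-0.09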